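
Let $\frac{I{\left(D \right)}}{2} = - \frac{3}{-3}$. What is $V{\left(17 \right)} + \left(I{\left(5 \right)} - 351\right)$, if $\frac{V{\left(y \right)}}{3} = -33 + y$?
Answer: $-397$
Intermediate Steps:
$I{\left(D \right)} = 2$ ($I{\left(D \right)} = 2 \left(- \frac{3}{-3}\right) = 2 \left(\left(-3\right) \left(- \frac{1}{3}\right)\right) = 2 \cdot 1 = 2$)
$V{\left(y \right)} = -99 + 3 y$ ($V{\left(y \right)} = 3 \left(-33 + y\right) = -99 + 3 y$)
$V{\left(17 \right)} + \left(I{\left(5 \right)} - 351\right) = \left(-99 + 3 \cdot 17\right) + \left(2 - 351\right) = \left(-99 + 51\right) + \left(2 - 351\right) = -48 - 349 = -397$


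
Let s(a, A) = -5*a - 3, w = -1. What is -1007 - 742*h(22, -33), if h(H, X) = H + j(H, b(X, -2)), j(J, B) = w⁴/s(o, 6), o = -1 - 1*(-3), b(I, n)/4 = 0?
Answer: -224561/13 ≈ -17274.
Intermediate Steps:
b(I, n) = 0 (b(I, n) = 4*0 = 0)
o = 2 (o = -1 + 3 = 2)
s(a, A) = -3 - 5*a
j(J, B) = -1/13 (j(J, B) = (-1)⁴/(-3 - 5*2) = 1/(-3 - 10) = 1/(-13) = 1*(-1/13) = -1/13)
h(H, X) = -1/13 + H (h(H, X) = H - 1/13 = -1/13 + H)
-1007 - 742*h(22, -33) = -1007 - 742*(-1/13 + 22) = -1007 - 742*285/13 = -1007 - 211470/13 = -224561/13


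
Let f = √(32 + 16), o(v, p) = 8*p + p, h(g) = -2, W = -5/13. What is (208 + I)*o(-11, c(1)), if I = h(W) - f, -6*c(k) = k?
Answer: -309 + 6*√3 ≈ -298.61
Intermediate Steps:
W = -5/13 (W = -5*1/13 = -5/13 ≈ -0.38462)
c(k) = -k/6
o(v, p) = 9*p
f = 4*√3 (f = √48 = 4*√3 ≈ 6.9282)
I = -2 - 4*√3 ≈ -8.9282
(208 + I)*o(-11, c(1)) = (208 + (-2 - 4*√3))*(9*(-⅙*1)) = (206 - 4*√3)*(9*(-⅙)) = (206 - 4*√3)*(-3/2) = -309 + 6*√3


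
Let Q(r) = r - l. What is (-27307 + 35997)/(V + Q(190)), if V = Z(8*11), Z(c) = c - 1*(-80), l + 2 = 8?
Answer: 395/16 ≈ 24.688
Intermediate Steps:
l = 6 (l = -2 + 8 = 6)
Q(r) = -6 + r (Q(r) = r - 1*6 = r - 6 = -6 + r)
Z(c) = 80 + c (Z(c) = c + 80 = 80 + c)
V = 168 (V = 80 + 8*11 = 80 + 88 = 168)
(-27307 + 35997)/(V + Q(190)) = (-27307 + 35997)/(168 + (-6 + 190)) = 8690/(168 + 184) = 8690/352 = 8690*(1/352) = 395/16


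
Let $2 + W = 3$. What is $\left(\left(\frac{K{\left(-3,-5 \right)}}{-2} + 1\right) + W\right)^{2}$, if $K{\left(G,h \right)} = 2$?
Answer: $1$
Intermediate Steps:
$W = 1$ ($W = -2 + 3 = 1$)
$\left(\left(\frac{K{\left(-3,-5 \right)}}{-2} + 1\right) + W\right)^{2} = \left(\left(\frac{2}{-2} + 1\right) + 1\right)^{2} = \left(\left(2 \left(- \frac{1}{2}\right) + 1\right) + 1\right)^{2} = \left(\left(-1 + 1\right) + 1\right)^{2} = \left(0 + 1\right)^{2} = 1^{2} = 1$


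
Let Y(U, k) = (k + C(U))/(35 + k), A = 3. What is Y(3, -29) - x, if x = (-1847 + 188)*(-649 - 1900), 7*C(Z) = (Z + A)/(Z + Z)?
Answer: -88804712/21 ≈ -4.2288e+6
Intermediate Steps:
C(Z) = (3 + Z)/(14*Z) (C(Z) = ((Z + 3)/(Z + Z))/7 = ((3 + Z)/((2*Z)))/7 = ((3 + Z)*(1/(2*Z)))/7 = ((3 + Z)/(2*Z))/7 = (3 + Z)/(14*Z))
Y(U, k) = (k + (3 + U)/(14*U))/(35 + k)
x = 4228791 (x = -1659*(-2549) = 4228791)
Y(3, -29) - x = (1/14)*(3 + 3 + 14*3*(-29))/(3*(35 - 29)) - 1*4228791 = (1/14)*(1/3)*(3 + 3 - 1218)/6 - 4228791 = (1/14)*(1/3)*(1/6)*(-1212) - 4228791 = -101/21 - 4228791 = -88804712/21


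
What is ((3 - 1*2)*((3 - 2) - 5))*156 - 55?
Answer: -679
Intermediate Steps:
((3 - 1*2)*((3 - 2) - 5))*156 - 55 = ((3 - 2)*(1 - 5))*156 - 55 = (1*(-4))*156 - 55 = -4*156 - 55 = -624 - 55 = -679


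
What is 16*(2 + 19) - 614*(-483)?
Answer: 296898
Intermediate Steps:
16*(2 + 19) - 614*(-483) = 16*21 + 296562 = 336 + 296562 = 296898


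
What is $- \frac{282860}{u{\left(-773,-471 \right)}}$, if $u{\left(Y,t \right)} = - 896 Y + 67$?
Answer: $- \frac{56572}{138535} \approx -0.40836$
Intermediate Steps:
$u{\left(Y,t \right)} = 67 - 896 Y$
$- \frac{282860}{u{\left(-773,-471 \right)}} = - \frac{282860}{67 - -692608} = - \frac{282860}{67 + 692608} = - \frac{282860}{692675} = \left(-282860\right) \frac{1}{692675} = - \frac{56572}{138535}$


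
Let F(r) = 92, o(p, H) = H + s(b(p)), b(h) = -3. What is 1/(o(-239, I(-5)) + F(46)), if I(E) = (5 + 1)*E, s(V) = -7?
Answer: 1/55 ≈ 0.018182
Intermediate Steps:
I(E) = 6*E
o(p, H) = -7 + H (o(p, H) = H - 7 = -7 + H)
1/(o(-239, I(-5)) + F(46)) = 1/((-7 + 6*(-5)) + 92) = 1/((-7 - 30) + 92) = 1/(-37 + 92) = 1/55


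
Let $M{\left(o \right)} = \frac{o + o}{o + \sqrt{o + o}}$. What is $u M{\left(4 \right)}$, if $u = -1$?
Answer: $-4 + 2 \sqrt{2} \approx -1.1716$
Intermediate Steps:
$M{\left(o \right)} = \frac{2 o}{o + \sqrt{2} \sqrt{o}}$ ($M{\left(o \right)} = \frac{2 o}{o + \sqrt{2 o}} = \frac{2 o}{o + \sqrt{2} \sqrt{o}}$)
$u M{\left(4 \right)} = - \frac{2 \cdot 4}{4 + \sqrt{2} \sqrt{4}} = - \frac{2 \cdot 4}{4 + \sqrt{2} \cdot 2} = - \frac{2 \cdot 4}{4 + 2 \sqrt{2}} = - \frac{8}{4 + 2 \sqrt{2}}$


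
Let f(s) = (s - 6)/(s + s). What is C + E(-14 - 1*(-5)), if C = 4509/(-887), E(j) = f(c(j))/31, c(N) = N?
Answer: -834239/164982 ≈ -5.0565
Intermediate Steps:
f(s) = (-6 + s)/(2*s) (f(s) = (-6 + s)/((2*s)) = (-6 + s)*(1/(2*s)) = (-6 + s)/(2*s))
E(j) = (-6 + j)/(62*j) (E(j) = ((-6 + j)/(2*j))/31 = ((-6 + j)/(2*j))*(1/31) = (-6 + j)/(62*j))
C = -4509/887 (C = 4509*(-1/887) = -4509/887 ≈ -5.0834)
C + E(-14 - 1*(-5)) = -4509/887 + (-6 + (-14 - 1*(-5)))/(62*(-14 - 1*(-5))) = -4509/887 + (-6 + (-14 + 5))/(62*(-14 + 5)) = -4509/887 + (1/62)*(-6 - 9)/(-9) = -4509/887 + (1/62)*(-⅑)*(-15) = -4509/887 + 5/186 = -834239/164982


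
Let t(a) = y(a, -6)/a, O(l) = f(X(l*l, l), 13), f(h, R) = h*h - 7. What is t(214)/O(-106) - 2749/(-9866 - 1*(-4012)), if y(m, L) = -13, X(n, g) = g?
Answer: 1651446848/3516799281 ≈ 0.46959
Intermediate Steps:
f(h, R) = -7 + h² (f(h, R) = h² - 7 = -7 + h²)
O(l) = -7 + l²
t(a) = -13/a
t(214)/O(-106) - 2749/(-9866 - 1*(-4012)) = (-13/214)/(-7 + (-106)²) - 2749/(-9866 - 1*(-4012)) = (-13*1/214)/(-7 + 11236) - 2749/(-9866 + 4012) = -13/214/11229 - 2749/(-5854) = -13/214*1/11229 - 2749*(-1/5854) = -13/2403006 + 2749/5854 = 1651446848/3516799281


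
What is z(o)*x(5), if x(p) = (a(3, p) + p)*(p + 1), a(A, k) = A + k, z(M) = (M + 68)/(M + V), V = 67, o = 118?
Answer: 14508/185 ≈ 78.422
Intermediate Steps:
z(M) = (68 + M)/(67 + M) (z(M) = (M + 68)/(M + 67) = (68 + M)/(67 + M))
x(p) = (1 + p)*(3 + 2*p) (x(p) = ((3 + p) + p)*(p + 1) = (3 + 2*p)*(1 + p) = (1 + p)*(3 + 2*p))
z(o)*x(5) = ((68 + 118)/(67 + 118))*(3 + 2*5² + 5*5) = (186/185)*(3 + 2*25 + 25) = ((1/185)*186)*(3 + 50 + 25) = (186/185)*78 = 14508/185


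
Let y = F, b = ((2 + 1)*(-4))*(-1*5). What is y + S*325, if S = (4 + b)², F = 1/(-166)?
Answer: 220979199/166 ≈ 1.3312e+6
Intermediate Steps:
b = 60 (b = (3*(-4))*(-5) = -12*(-5) = 60)
F = -1/166 ≈ -0.0060241
y = -1/166 ≈ -0.0060241
S = 4096 (S = (4 + 60)² = 64² = 4096)
y + S*325 = -1/166 + 4096*325 = -1/166 + 1331200 = 220979199/166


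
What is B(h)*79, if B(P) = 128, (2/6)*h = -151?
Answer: 10112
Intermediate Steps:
h = -453 (h = 3*(-151) = -453)
B(h)*79 = 128*79 = 10112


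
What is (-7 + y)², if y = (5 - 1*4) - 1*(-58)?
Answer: 2704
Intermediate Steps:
y = 59 (y = (5 - 4) + 58 = 1 + 58 = 59)
(-7 + y)² = (-7 + 59)² = 52² = 2704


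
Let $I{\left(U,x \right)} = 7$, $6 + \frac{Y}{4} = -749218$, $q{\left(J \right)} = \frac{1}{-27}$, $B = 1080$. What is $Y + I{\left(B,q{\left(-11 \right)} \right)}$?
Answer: $-2996889$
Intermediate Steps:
$q{\left(J \right)} = - \frac{1}{27}$
$Y = -2996896$ ($Y = -24 + 4 \left(-749218\right) = -24 - 2996872 = -2996896$)
$Y + I{\left(B,q{\left(-11 \right)} \right)} = -2996896 + 7 = -2996889$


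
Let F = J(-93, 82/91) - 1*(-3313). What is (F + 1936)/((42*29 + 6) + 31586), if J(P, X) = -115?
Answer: 151/965 ≈ 0.15648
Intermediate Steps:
F = 3198 (F = -115 - 1*(-3313) = -115 + 3313 = 3198)
(F + 1936)/((42*29 + 6) + 31586) = (3198 + 1936)/((42*29 + 6) + 31586) = 5134/((1218 + 6) + 31586) = 5134/(1224 + 31586) = 5134/32810 = 5134*(1/32810) = 151/965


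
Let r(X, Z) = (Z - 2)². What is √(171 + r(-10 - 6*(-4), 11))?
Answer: 6*√7 ≈ 15.875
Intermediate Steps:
r(X, Z) = (-2 + Z)²
√(171 + r(-10 - 6*(-4), 11)) = √(171 + (-2 + 11)²) = √(171 + 9²) = √(171 + 81) = √252 = 6*√7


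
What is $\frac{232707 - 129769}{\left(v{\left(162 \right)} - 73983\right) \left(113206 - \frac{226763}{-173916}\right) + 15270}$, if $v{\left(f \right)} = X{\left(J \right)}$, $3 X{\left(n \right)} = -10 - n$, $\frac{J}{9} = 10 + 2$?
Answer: $- \frac{53707695624}{4372171810423793} \approx -1.2284 \cdot 10^{-5}$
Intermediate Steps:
$J = 108$ ($J = 9 \left(10 + 2\right) = 9 \cdot 12 = 108$)
$X{\left(n \right)} = - \frac{10}{3} - \frac{n}{3}$ ($X{\left(n \right)} = \frac{-10 - n}{3} = - \frac{10}{3} - \frac{n}{3}$)
$v{\left(f \right)} = - \frac{118}{3}$ ($v{\left(f \right)} = - \frac{10}{3} - 36 = - \frac{118}{3}$)
$\frac{232707 - 129769}{\left(v{\left(162 \right)} - 73983\right) \left(113206 - \frac{226763}{-173916}\right) + 15270} = \frac{232707 - 129769}{\left(- \frac{118}{3} - 73983\right) \left(113206 - \frac{226763}{-173916}\right) + 15270} = \frac{102938}{- \frac{222067 \left(113206 - - \frac{226763}{173916}\right)}{3} + 15270} = \frac{102938}{- \frac{222067 \left(113206 + \frac{226763}{173916}\right)}{3} + 15270} = \frac{102938}{\left(- \frac{222067}{3}\right) \frac{19688561459}{173916} + 15270} = \frac{102938}{- \frac{4372179777515753}{521748} + 15270} = \frac{102938}{- \frac{4372171810423793}{521748}} = 102938 \left(- \frac{521748}{4372171810423793}\right) = - \frac{53707695624}{4372171810423793}$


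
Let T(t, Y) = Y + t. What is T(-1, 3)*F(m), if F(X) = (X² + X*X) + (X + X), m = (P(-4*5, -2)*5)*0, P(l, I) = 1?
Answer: 0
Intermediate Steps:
m = 0 (m = (1*5)*0 = 5*0 = 0)
F(X) = 2*X + 2*X² (F(X) = (X² + X²) + 2*X = 2*X² + 2*X = 2*X + 2*X²)
T(-1, 3)*F(m) = (3 - 1)*(2*0*(1 + 0)) = 2*(2*0*1) = 2*0 = 0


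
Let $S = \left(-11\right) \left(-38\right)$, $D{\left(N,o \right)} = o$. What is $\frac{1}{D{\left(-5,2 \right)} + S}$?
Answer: $\frac{1}{420} \approx 0.002381$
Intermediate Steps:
$S = 418$
$\frac{1}{D{\left(-5,2 \right)} + S} = \frac{1}{2 + 418} = \frac{1}{420}$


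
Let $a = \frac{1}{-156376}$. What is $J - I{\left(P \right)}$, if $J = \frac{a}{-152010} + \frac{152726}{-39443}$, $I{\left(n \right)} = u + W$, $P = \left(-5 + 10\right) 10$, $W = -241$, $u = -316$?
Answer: $\frac{518606300003853443}{937588341721680} \approx 553.13$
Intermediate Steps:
$a = - \frac{1}{156376} \approx -6.3948 \cdot 10^{-6}$
$P = 50$ ($P = 5 \cdot 10 = 50$)
$I{\left(n \right)} = -557$ ($I{\left(n \right)} = -316 - 241 = -557$)
$J = - \frac{3630406335122317}{937588341721680}$ ($J = - \frac{1}{156376 \left(-152010\right)} + \frac{152726}{-39443} = \left(- \frac{1}{156376}\right) \left(- \frac{1}{152010}\right) + 152726 \left(- \frac{1}{39443}\right) = \frac{1}{23770715760} - \frac{152726}{39443} = - \frac{3630406335122317}{937588341721680} \approx -3.8721$)
$J - I{\left(P \right)} = - \frac{3630406335122317}{937588341721680} - -557 = - \frac{3630406335122317}{937588341721680} + 557 = \frac{518606300003853443}{937588341721680}$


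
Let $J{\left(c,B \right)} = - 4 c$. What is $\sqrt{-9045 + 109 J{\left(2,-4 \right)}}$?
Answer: $i \sqrt{9917} \approx 99.584 i$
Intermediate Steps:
$\sqrt{-9045 + 109 J{\left(2,-4 \right)}} = \sqrt{-9045 + 109 \left(\left(-4\right) 2\right)} = \sqrt{-9045 + 109 \left(-8\right)} = \sqrt{-9045 - 872} = \sqrt{-9917} = i \sqrt{9917}$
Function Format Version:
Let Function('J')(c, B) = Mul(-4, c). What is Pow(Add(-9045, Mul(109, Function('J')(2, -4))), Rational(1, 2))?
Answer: Mul(I, Pow(9917, Rational(1, 2))) ≈ Mul(99.584, I)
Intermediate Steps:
Pow(Add(-9045, Mul(109, Function('J')(2, -4))), Rational(1, 2)) = Pow(Add(-9045, Mul(109, Mul(-4, 2))), Rational(1, 2)) = Pow(Add(-9045, Mul(109, -8)), Rational(1, 2)) = Pow(Add(-9045, -872), Rational(1, 2)) = Pow(-9917, Rational(1, 2)) = Mul(I, Pow(9917, Rational(1, 2)))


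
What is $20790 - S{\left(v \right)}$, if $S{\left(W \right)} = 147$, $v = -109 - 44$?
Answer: $20643$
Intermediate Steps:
$v = -153$ ($v = -109 - 44 = -153$)
$20790 - S{\left(v \right)} = 20790 - 147 = 20643$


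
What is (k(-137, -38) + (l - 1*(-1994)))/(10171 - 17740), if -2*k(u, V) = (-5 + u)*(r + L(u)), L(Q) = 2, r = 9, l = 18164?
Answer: -20939/7569 ≈ -2.7664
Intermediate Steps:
k(u, V) = 55/2 - 11*u/2 (k(u, V) = -(-5 + u)*(9 + 2)/2 = -(-5 + u)*11/2 = -(-55 + 11*u)/2 = 55/2 - 11*u/2)
(k(-137, -38) + (l - 1*(-1994)))/(10171 - 17740) = ((55/2 - 11/2*(-137)) + (18164 - 1*(-1994)))/(10171 - 17740) = ((55/2 + 1507/2) + (18164 + 1994))/(-7569) = (781 + 20158)*(-1/7569) = 20939*(-1/7569) = -20939/7569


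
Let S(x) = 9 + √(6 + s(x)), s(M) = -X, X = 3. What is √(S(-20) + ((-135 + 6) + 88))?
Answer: √(-32 + √3) ≈ 5.5016*I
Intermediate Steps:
s(M) = -3 (s(M) = -1*3 = -3)
S(x) = 9 + √3 (S(x) = 9 + √(6 - 3) = 9 + √3)
√(S(-20) + ((-135 + 6) + 88)) = √((9 + √3) + ((-135 + 6) + 88)) = √((9 + √3) + (-129 + 88)) = √((9 + √3) - 41) = √(-32 + √3)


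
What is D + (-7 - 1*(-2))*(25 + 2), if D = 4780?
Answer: 4645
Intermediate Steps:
D + (-7 - 1*(-2))*(25 + 2) = 4780 + (-7 - 1*(-2))*(25 + 2) = 4780 + (-7 + 2)*27 = 4780 - 5*27 = 4780 - 135 = 4645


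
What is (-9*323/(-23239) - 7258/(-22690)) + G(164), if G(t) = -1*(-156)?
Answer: 2426244778/15508615 ≈ 156.45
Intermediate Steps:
G(t) = 156
(-9*323/(-23239) - 7258/(-22690)) + G(164) = (-9*323/(-23239) - 7258/(-22690)) + 156 = (-2907*(-1/23239) - 7258*(-1/22690)) + 156 = (171/1367 + 3629/11345) + 156 = 6900838/15508615 + 156 = 2426244778/15508615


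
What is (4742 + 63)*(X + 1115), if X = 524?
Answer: 7875395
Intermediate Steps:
(4742 + 63)*(X + 1115) = (4742 + 63)*(524 + 1115) = 4805*1639 = 7875395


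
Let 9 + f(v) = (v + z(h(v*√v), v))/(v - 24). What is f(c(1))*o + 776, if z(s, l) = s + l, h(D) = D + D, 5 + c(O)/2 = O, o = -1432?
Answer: 12948 - 1432*I*√2 ≈ 12948.0 - 2025.2*I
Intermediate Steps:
c(O) = -10 + 2*O
h(D) = 2*D
z(s, l) = l + s
f(v) = -9 + (2*v + 2*v^(3/2))/(-24 + v) (f(v) = -9 + (v + (v + 2*(v*√v)))/(v - 24) = -9 + (v + (v + 2*v^(3/2)))/(-24 + v) = -9 + (2*v + 2*v^(3/2))/(-24 + v))
f(c(1))*o + 776 = ((216 - 7*(-10 + 2*1) + 2*(-10 + 2*1)^(3/2))/(-24 + (-10 + 2*1)))*(-1432) + 776 = ((216 - 7*(-10 + 2) + 2*(-10 + 2)^(3/2))/(-24 + (-10 + 2)))*(-1432) + 776 = ((216 - 7*(-8) + 2*(-8)^(3/2))/(-24 - 8))*(-1432) + 776 = ((216 + 56 + 2*(-16*I*√2))/(-32))*(-1432) + 776 = -(216 + 56 - 32*I*√2)/32*(-1432) + 776 = -(272 - 32*I*√2)/32*(-1432) + 776 = (-17/2 + I*√2)*(-1432) + 776 = (12172 - 1432*I*√2) + 776 = 12948 - 1432*I*√2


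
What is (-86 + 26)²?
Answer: 3600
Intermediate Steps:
(-86 + 26)² = (-60)² = 3600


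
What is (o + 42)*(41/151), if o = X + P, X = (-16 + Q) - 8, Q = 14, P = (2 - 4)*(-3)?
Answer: 1558/151 ≈ 10.318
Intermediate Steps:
P = 6 (P = -2*(-3) = 6)
X = -10 (X = (-16 + 14) - 8 = -2 - 8 = -10)
o = -4 (o = -10 + 6 = -4)
(o + 42)*(41/151) = (-4 + 42)*(41/151) = 38*(41*(1/151)) = 38*(41/151) = 1558/151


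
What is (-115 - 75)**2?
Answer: 36100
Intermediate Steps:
(-115 - 75)**2 = (-190)**2 = 36100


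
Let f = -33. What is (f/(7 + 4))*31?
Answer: -93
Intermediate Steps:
(f/(7 + 4))*31 = (-33/(7 + 4))*31 = (-33/11)*31 = ((1/11)*(-33))*31 = -3*31 = -93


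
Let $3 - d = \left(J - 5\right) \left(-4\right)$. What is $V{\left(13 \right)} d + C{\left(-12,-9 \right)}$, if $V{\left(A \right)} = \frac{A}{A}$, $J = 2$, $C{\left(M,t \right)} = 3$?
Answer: $-6$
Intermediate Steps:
$V{\left(A \right)} = 1$
$d = -9$ ($d = 3 - \left(2 - 5\right) \left(-4\right) = 3 - \left(-3\right) \left(-4\right) = 3 - 12 = -9$)
$V{\left(13 \right)} d + C{\left(-12,-9 \right)} = 1 \left(-9\right) + 3 = -9 + 3 = -6$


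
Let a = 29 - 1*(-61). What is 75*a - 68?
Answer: 6682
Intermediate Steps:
a = 90 (a = 29 + 61 = 90)
75*a - 68 = 75*90 - 68 = 6750 - 68 = 6682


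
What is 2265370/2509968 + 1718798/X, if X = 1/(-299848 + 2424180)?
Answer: 4582320058374325709/1254984 ≈ 3.6513e+12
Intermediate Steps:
X = 1/2124332 ≈ 4.7074e-7
2265370/2509968 + 1718798/X = 2265370/2509968 + 1718798/(1/2124332) = 2265370*(1/2509968) + 1718798*2124332 = 1132685/1254984 + 3651297592936 = 4582320058374325709/1254984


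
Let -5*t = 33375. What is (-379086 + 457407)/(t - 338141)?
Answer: -78321/344816 ≈ -0.22714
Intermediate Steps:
t = -6675 (t = -⅕*33375 = -6675)
(-379086 + 457407)/(t - 338141) = (-379086 + 457407)/(-6675 - 338141) = 78321/(-344816) = 78321*(-1/344816) = -78321/344816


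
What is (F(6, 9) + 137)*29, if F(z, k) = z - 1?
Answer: 4118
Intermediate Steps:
F(z, k) = -1 + z
(F(6, 9) + 137)*29 = ((-1 + 6) + 137)*29 = (5 + 137)*29 = 142*29 = 4118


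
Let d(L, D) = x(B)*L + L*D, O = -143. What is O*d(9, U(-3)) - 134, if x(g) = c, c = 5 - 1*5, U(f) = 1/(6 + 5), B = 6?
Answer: -251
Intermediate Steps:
U(f) = 1/11
c = 0 (c = 5 - 5 = 0)
x(g) = 0
d(L, D) = D*L (d(L, D) = 0*L + L*D = 0 + D*L = D*L)
O*d(9, U(-3)) - 134 = -13*9 - 134 = -143*9/11 - 134 = -117 - 134 = -251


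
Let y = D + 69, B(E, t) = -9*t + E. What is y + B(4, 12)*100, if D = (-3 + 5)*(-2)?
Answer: -10335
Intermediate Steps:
D = -4 (D = 2*(-2) = -4)
B(E, t) = E - 9*t
y = 65 (y = -4 + 69 = 65)
y + B(4, 12)*100 = 65 + (4 - 9*12)*100 = 65 + (4 - 108)*100 = 65 - 104*100 = 65 - 10400 = -10335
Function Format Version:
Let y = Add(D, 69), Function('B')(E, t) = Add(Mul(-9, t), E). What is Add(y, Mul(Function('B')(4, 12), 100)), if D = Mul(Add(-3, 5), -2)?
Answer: -10335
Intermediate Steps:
D = -4 (D = Mul(2, -2) = -4)
Function('B')(E, t) = Add(E, Mul(-9, t))
y = 65 (y = Add(-4, 69) = 65)
Add(y, Mul(Function('B')(4, 12), 100)) = Add(65, Mul(Add(4, Mul(-9, 12)), 100)) = Add(65, Mul(Add(4, -108), 100)) = Add(65, Mul(-104, 100)) = Add(65, -10400) = -10335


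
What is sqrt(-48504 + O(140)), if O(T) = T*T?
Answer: 2*I*sqrt(7226) ≈ 170.01*I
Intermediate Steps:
O(T) = T**2
sqrt(-48504 + O(140)) = sqrt(-48504 + 140**2) = sqrt(-48504 + 19600) = sqrt(-28904) = 2*I*sqrt(7226)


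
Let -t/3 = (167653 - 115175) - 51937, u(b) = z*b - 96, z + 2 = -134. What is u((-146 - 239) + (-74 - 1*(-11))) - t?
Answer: 62455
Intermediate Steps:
z = -136 (z = -2 - 134 = -136)
u(b) = -96 - 136*b (u(b) = -136*b - 96 = -96 - 136*b)
t = -1623 (t = -3*((167653 - 115175) - 51937) = -3*(52478 - 51937) = -3*541 = -1623)
u((-146 - 239) + (-74 - 1*(-11))) - t = (-96 - 136*((-146 - 239) + (-74 - 1*(-11)))) - 1*(-1623) = (-96 - 136*(-385 + (-74 + 11))) + 1623 = (-96 - 136*(-385 - 63)) + 1623 = (-96 - 136*(-448)) + 1623 = (-96 + 60928) + 1623 = 60832 + 1623 = 62455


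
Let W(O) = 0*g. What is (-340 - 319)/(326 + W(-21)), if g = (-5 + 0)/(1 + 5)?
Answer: -659/326 ≈ -2.0215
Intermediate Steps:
g = -5/6 ≈ -0.83333
W(O) = 0 (W(O) = 0*(-5/6) = 0)
(-340 - 319)/(326 + W(-21)) = (-340 - 319)/(326 + 0) = -659/326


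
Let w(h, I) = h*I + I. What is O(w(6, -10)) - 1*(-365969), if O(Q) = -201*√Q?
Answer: 365969 - 201*I*√70 ≈ 3.6597e+5 - 1681.7*I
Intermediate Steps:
w(h, I) = I + I*h (w(h, I) = I*h + I = I + I*h)
O(w(6, -10)) - 1*(-365969) = -201*I*√10*√(1 + 6) - 1*(-365969) = -201*I*√70 + 365969 = 365969 - 201*I*√70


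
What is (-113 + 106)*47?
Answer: -329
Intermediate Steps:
(-113 + 106)*47 = -7*47 = -329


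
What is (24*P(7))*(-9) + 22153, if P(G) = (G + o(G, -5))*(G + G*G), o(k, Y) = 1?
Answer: -74615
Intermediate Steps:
P(G) = (1 + G)*(G + G**2) (P(G) = (G + 1)*(G + G*G) = (1 + G)*(G + G**2))
(24*P(7))*(-9) + 22153 = (24*(7*(1 + 7**2 + 2*7)))*(-9) + 22153 = (24*(7*(1 + 49 + 14)))*(-9) + 22153 = (24*(7*64))*(-9) + 22153 = (24*448)*(-9) + 22153 = 10752*(-9) + 22153 = -96768 + 22153 = -74615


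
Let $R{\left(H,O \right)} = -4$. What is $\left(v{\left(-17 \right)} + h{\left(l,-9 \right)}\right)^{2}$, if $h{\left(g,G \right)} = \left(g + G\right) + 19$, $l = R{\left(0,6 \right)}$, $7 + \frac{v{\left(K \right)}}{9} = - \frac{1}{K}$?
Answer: $\frac{921600}{289} \approx 3188.9$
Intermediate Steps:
$v{\left(K \right)} = -63 - \frac{9}{K}$ ($v{\left(K \right)} = -63 + 9 \left(- \frac{1}{K}\right) = -63 - \frac{9}{K}$)
$l = -4$
$h{\left(g,G \right)} = 19 + G + g$ ($h{\left(g,G \right)} = \left(G + g\right) + 19 = 19 + G + g$)
$\left(v{\left(-17 \right)} + h{\left(l,-9 \right)}\right)^{2} = \left(\left(-63 - \frac{9}{-17}\right) - -6\right)^{2} = \left(\left(-63 - - \frac{9}{17}\right) + 6\right)^{2} = \left(\left(-63 + \frac{9}{17}\right) + 6\right)^{2} = \left(- \frac{1062}{17} + 6\right)^{2} = \left(- \frac{960}{17}\right)^{2} = \frac{921600}{289}$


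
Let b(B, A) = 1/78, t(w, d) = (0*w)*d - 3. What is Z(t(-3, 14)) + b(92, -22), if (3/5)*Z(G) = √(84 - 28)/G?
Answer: 1/78 - 10*√14/9 ≈ -4.1446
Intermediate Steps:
t(w, d) = -3 (t(w, d) = 0*d - 3 = 0 - 3 = -3)
b(B, A) = 1/78
Z(G) = 10*√14/(3*G) (Z(G) = 5*(√(84 - 28)/G)/3 = 5*(√56/G)/3 = 5*((2*√14)/G)/3 = 5*(2*√14/G)/3 = 10*√14/(3*G))
Z(t(-3, 14)) + b(92, -22) = (10/3)*√14/(-3) + 1/78 = (10/3)*√14*(-⅓) + 1/78 = -10*√14/9 + 1/78 = 1/78 - 10*√14/9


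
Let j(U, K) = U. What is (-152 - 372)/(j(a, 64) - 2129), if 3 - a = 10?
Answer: 131/534 ≈ 0.24532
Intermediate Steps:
a = -7 (a = 3 - 1*10 = 3 - 10 = -7)
(-152 - 372)/(j(a, 64) - 2129) = (-152 - 372)/(-7 - 2129) = -524/(-2136) = -524*(-1/2136) = 131/534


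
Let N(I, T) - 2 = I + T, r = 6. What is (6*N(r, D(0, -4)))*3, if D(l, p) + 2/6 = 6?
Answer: 246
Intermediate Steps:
D(l, p) = 17/3 (D(l, p) = -1/3 + 6 = 17/3)
N(I, T) = 2 + I + T (N(I, T) = 2 + (I + T) = 2 + I + T)
(6*N(r, D(0, -4)))*3 = (6*(2 + 6 + 17/3))*3 = (6*(41/3))*3 = 82*3 = 246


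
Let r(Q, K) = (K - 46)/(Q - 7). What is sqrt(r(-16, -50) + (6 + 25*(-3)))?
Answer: I*sqrt(34293)/23 ≈ 8.0515*I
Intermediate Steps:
r(Q, K) = (-46 + K)/(-7 + Q)
sqrt(r(-16, -50) + (6 + 25*(-3))) = sqrt((-46 - 50)/(-7 - 16) + (6 + 25*(-3))) = sqrt(-96/(-23) + (6 - 75)) = sqrt(-1/23*(-96) - 69) = sqrt(96/23 - 69) = sqrt(-1491/23) = I*sqrt(34293)/23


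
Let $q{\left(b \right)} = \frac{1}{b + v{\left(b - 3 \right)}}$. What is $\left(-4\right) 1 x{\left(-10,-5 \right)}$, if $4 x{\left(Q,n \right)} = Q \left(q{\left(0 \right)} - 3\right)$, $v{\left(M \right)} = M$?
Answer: $- \frac{100}{3} \approx -33.333$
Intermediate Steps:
$q{\left(b \right)} = \frac{1}{-3 + 2 b}$ ($q{\left(b \right)} = \frac{1}{b + \left(b - 3\right)} = \frac{1}{b + \left(-3 + b\right)} = \frac{1}{-3 + 2 b}$)
$x{\left(Q,n \right)} = - \frac{5 Q}{6}$ ($x{\left(Q,n \right)} = \frac{Q \left(\frac{1}{-3 + 2 \cdot 0} - 3\right)}{4} = \frac{Q \left(\frac{1}{-3 + 0} - 3\right)}{4} = \frac{Q \left(\frac{1}{-3} - 3\right)}{4} = \frac{Q \left(- \frac{1}{3} - 3\right)}{4} = \frac{Q \left(- \frac{10}{3}\right)}{4} = \frac{\left(- \frac{10}{3}\right) Q}{4} = - \frac{5 Q}{6}$)
$\left(-4\right) 1 x{\left(-10,-5 \right)} = \left(-4\right) 1 \left(\left(- \frac{5}{6}\right) \left(-10\right)\right) = \left(-4\right) \frac{25}{3} = - \frac{100}{3}$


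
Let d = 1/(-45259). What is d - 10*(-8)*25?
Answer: 90517999/45259 ≈ 2000.0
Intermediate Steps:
d = -1/45259 ≈ -2.2095e-5
d - 10*(-8)*25 = -1/45259 - 10*(-8)*25 = -1/45259 + 80*25 = -1/45259 + 2000 = 90517999/45259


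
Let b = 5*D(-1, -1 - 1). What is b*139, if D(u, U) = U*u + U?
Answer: 0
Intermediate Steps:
D(u, U) = U + U*u
b = 0 (b = 5*((-1 - 1)*(1 - 1)) = 5*(-2*0) = 5*0 = 0)
b*139 = 0*139 = 0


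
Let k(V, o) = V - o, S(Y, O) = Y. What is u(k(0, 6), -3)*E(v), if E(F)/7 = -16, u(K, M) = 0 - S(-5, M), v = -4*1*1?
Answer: -560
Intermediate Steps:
v = -4 (v = -4*1 = -4)
u(K, M) = 5 (u(K, M) = 0 - 1*(-5) = 0 + 5 = 5)
E(F) = -112 (E(F) = 7*(-16) = -112)
u(k(0, 6), -3)*E(v) = 5*(-112) = -560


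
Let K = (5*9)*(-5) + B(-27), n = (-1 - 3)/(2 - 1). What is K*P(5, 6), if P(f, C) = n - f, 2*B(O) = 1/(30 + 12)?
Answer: 56697/28 ≈ 2024.9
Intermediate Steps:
B(O) = 1/84 (B(O) = 1/(2*(30 + 12)) = (½)/42 = (½)*(1/42) = 1/84)
n = -4 (n = -4/1 = -4*1 = -4)
P(f, C) = -4 - f
K = -18899/84 (K = (5*9)*(-5) + 1/84 = 45*(-5) + 1/84 = -225 + 1/84 = -18899/84 ≈ -224.99)
K*P(5, 6) = -18899*(-4 - 1*5)/84 = -18899*(-4 - 5)/84 = -18899/84*(-9) = 56697/28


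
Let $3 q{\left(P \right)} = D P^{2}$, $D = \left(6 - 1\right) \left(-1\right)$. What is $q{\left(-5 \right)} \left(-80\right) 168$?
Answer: $560000$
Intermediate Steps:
$D = -5$ ($D = \left(6 - 1\right) \left(-1\right) = 5 \left(-1\right) = -5$)
$q{\left(P \right)} = - \frac{5 P^{2}}{3}$ ($q{\left(P \right)} = \frac{\left(-5\right) P^{2}}{3} = - \frac{5 P^{2}}{3}$)
$q{\left(-5 \right)} \left(-80\right) 168 = - \frac{5 \left(-5\right)^{2}}{3} \left(-80\right) 168 = \left(- \frac{5}{3}\right) 25 \left(-80\right) 168 = \left(- \frac{125}{3}\right) \left(-80\right) 168 = \frac{10000}{3} \cdot 168 = 560000$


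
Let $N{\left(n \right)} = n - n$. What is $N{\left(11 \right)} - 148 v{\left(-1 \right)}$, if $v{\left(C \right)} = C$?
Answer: $148$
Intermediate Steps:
$N{\left(n \right)} = 0$
$N{\left(11 \right)} - 148 v{\left(-1 \right)} = 0 - -148 = 0 + 148 = 148$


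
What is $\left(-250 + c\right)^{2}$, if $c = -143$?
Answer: $154449$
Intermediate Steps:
$\left(-250 + c\right)^{2} = \left(-250 - 143\right)^{2} = \left(-393\right)^{2} = 154449$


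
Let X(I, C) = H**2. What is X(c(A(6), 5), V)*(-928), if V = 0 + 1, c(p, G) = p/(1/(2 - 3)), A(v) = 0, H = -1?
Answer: -928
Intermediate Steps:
c(p, G) = -p (c(p, G) = p/(1/(-1)) = p/(-1) = p*(-1) = -p)
V = 1
X(I, C) = 1 (X(I, C) = (-1)**2 = 1)
X(c(A(6), 5), V)*(-928) = 1*(-928) = -928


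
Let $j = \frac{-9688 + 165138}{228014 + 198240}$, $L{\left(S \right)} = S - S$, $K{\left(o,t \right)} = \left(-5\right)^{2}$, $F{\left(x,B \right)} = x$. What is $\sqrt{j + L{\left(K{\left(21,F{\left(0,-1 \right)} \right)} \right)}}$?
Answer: $\frac{5 \sqrt{662611843}}{213127} \approx 0.60389$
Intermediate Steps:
$K{\left(o,t \right)} = 25$
$L{\left(S \right)} = 0$
$j = \frac{77725}{213127}$ ($j = \frac{155450}{426254} = 155450 \cdot \frac{1}{426254} = \frac{77725}{213127} \approx 0.36469$)
$\sqrt{j + L{\left(K{\left(21,F{\left(0,-1 \right)} \right)} \right)}} = \sqrt{\frac{77725}{213127} + 0} = \sqrt{\frac{77725}{213127}} = \frac{5 \sqrt{662611843}}{213127}$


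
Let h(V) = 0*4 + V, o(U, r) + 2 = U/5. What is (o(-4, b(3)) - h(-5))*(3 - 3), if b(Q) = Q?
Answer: 0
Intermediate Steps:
o(U, r) = -2 + U/5
h(V) = V (h(V) = 0 + V = V)
(o(-4, b(3)) - h(-5))*(3 - 3) = ((-2 + (⅕)*(-4)) - 1*(-5))*(3 - 3) = ((-2 - ⅘) + 5)*0 = (-14/5 + 5)*0 = (11/5)*0 = 0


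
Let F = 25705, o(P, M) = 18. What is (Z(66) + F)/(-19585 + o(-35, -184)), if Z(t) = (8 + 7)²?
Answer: -25930/19567 ≈ -1.3252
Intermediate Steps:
Z(t) = 225 (Z(t) = 15² = 225)
(Z(66) + F)/(-19585 + o(-35, -184)) = (225 + 25705)/(-19585 + 18) = 25930/(-19567) = 25930*(-1/19567) = -25930/19567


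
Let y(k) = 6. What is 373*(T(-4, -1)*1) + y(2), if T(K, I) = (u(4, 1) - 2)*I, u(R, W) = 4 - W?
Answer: -367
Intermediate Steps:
T(K, I) = I (T(K, I) = ((4 - 1*1) - 2)*I = ((4 - 1) - 2)*I = (3 - 2)*I = 1*I = I)
373*(T(-4, -1)*1) + y(2) = 373*(-1*1) + 6 = 373*(-1) + 6 = -373 + 6 = -367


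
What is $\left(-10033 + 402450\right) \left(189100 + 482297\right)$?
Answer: $263467596549$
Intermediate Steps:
$\left(-10033 + 402450\right) \left(189100 + 482297\right) = 392417 \cdot 671397 = 263467596549$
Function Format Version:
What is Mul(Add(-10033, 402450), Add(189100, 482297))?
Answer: 263467596549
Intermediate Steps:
Mul(Add(-10033, 402450), Add(189100, 482297)) = Mul(392417, 671397) = 263467596549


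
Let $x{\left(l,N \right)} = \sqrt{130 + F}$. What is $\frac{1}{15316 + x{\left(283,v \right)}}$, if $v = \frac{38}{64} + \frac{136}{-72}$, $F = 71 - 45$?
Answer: $\frac{3829}{58644925} - \frac{\sqrt{39}}{117289850} \approx 6.5238 \cdot 10^{-5}$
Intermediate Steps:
$F = 26$ ($F = 71 - 45 = 26$)
$v = - \frac{373}{288}$ ($v = 38 \cdot \frac{1}{64} + 136 \left(- \frac{1}{72}\right) = \frac{19}{32} - \frac{17}{9} = - \frac{373}{288} \approx -1.2951$)
$x{\left(l,N \right)} = 2 \sqrt{39}$ ($x{\left(l,N \right)} = \sqrt{130 + 26} = \sqrt{156} = 2 \sqrt{39}$)
$\frac{1}{15316 + x{\left(283,v \right)}} = \frac{1}{15316 + 2 \sqrt{39}}$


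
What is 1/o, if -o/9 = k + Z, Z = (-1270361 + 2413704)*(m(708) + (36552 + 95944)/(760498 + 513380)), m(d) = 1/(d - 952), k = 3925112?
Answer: -17268124/627767228465531 ≈ -2.7507e-8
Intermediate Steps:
m(d) = 1/(-952 + d)
Z = 17753341896539/155413116 (Z = (-1270361 + 2413704)*(1/(-952 + 708) + (36552 + 95944)/(760498 + 513380)) = 1143343*(1/(-244) + 132496/1273878) = 1143343*(-1/244 + 132496*(1/1273878)) = 1143343*(-1/244 + 66248/636939) = 1143343*(15527573/155413116) = 17753341896539/155413116 ≈ 1.1423e+5)
o = -627767228465531/17268124 (o = -9*(3925112 + 17753341896539/155413116) = -9*627767228465531/155413116 = -627767228465531/17268124 ≈ -3.6354e+7)
1/o = 1/(-627767228465531/17268124) = -17268124/627767228465531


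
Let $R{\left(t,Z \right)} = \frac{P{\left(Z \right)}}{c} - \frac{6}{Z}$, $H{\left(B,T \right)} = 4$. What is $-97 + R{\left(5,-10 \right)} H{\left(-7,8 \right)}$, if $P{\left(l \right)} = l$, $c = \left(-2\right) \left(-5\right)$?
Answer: $- \frac{493}{5} \approx -98.6$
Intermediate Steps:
$c = 10$
$R{\left(t,Z \right)} = - \frac{6}{Z} + \frac{Z}{10}$ ($R{\left(t,Z \right)} = \frac{Z}{10} - \frac{6}{Z} = - \frac{6}{Z} + \frac{Z}{10}$)
$-97 + R{\left(5,-10 \right)} H{\left(-7,8 \right)} = -97 + \left(- \frac{6}{-10} + \frac{1}{10} \left(-10\right)\right) 4 = -97 + \left(\left(-6\right) \left(- \frac{1}{10}\right) - 1\right) 4 = -97 + \left(\frac{3}{5} - 1\right) 4 = -97 - \frac{8}{5} = - \frac{493}{5}$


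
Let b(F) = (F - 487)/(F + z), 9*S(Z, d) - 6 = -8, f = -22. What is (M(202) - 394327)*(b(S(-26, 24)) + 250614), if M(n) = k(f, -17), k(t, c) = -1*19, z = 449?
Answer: -399167101078106/4039 ≈ -9.8828e+10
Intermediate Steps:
k(t, c) = -19
S(Z, d) = -2/9 (S(Z, d) = 2/3 + (1/9)*(-8) = 2/3 - 8/9 = -2/9)
b(F) = (-487 + F)/(449 + F) (b(F) = (F - 487)/(F + 449) = (-487 + F)/(449 + F))
M(n) = -19
(M(202) - 394327)*(b(S(-26, 24)) + 250614) = (-19 - 394327)*((-487 - 2/9)/(449 - 2/9) + 250614) = -394346*(-4385/9/(4039/9) + 250614) = -394346*((9/4039)*(-4385/9) + 250614) = -394346*(-4385/4039 + 250614) = -394346*1012225561/4039 = -399167101078106/4039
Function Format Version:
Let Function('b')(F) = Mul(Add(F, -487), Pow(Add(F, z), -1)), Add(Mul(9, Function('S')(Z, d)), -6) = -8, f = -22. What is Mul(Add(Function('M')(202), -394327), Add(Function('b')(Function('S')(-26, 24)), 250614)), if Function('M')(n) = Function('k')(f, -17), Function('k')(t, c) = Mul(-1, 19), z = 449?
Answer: Rational(-399167101078106, 4039) ≈ -9.8828e+10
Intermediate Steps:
Function('k')(t, c) = -19
Function('S')(Z, d) = Rational(-2, 9) (Function('S')(Z, d) = Add(Rational(2, 3), Mul(Rational(1, 9), -8)) = Add(Rational(2, 3), Rational(-8, 9)) = Rational(-2, 9))
Function('b')(F) = Mul(Pow(Add(449, F), -1), Add(-487, F)) (Function('b')(F) = Mul(Add(F, -487), Pow(Add(F, 449), -1)) = Mul(Add(-487, F), Pow(Add(449, F), -1)) = Mul(Pow(Add(449, F), -1), Add(-487, F)))
Function('M')(n) = -19
Mul(Add(Function('M')(202), -394327), Add(Function('b')(Function('S')(-26, 24)), 250614)) = Mul(Add(-19, -394327), Add(Mul(Pow(Add(449, Rational(-2, 9)), -1), Add(-487, Rational(-2, 9))), 250614)) = Mul(-394346, Add(Mul(Pow(Rational(4039, 9), -1), Rational(-4385, 9)), 250614)) = Mul(-394346, Add(Mul(Rational(9, 4039), Rational(-4385, 9)), 250614)) = Mul(-394346, Add(Rational(-4385, 4039), 250614)) = Mul(-394346, Rational(1012225561, 4039)) = Rational(-399167101078106, 4039)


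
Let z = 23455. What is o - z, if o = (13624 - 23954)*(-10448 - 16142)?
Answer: 274651245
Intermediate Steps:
o = 274674700 (o = -10330*(-26590) = 274674700)
o - z = 274674700 - 1*23455 = 274674700 - 23455 = 274651245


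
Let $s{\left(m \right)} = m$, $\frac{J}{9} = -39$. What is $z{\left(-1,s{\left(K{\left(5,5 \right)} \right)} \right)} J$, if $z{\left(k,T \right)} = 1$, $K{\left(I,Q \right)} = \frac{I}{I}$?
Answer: $-351$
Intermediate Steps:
$J = -351$ ($J = 9 \left(-39\right) = -351$)
$K{\left(I,Q \right)} = 1$
$z{\left(-1,s{\left(K{\left(5,5 \right)} \right)} \right)} J = 1 \left(-351\right) = -351$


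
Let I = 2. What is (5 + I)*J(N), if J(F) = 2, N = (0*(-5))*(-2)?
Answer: 14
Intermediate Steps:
N = 0 (N = 0*(-2) = 0)
(5 + I)*J(N) = (5 + 2)*2 = 7*2 = 14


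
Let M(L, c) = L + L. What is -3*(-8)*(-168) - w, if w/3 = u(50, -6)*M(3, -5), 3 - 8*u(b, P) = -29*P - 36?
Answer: -14913/4 ≈ -3728.3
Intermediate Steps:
M(L, c) = 2*L
u(b, P) = 39/8 + 29*P/8 (u(b, P) = 3/8 - (-29*P - 36)/8 = 3/8 - (-36 - 29*P)/8 = 3/8 + (9/2 + 29*P/8) = 39/8 + 29*P/8)
w = -1215/4 (w = 3*((39/8 + (29/8)*(-6))*(2*3)) = 3*((39/8 - 87/4)*6) = 3*(-135/8*6) = 3*(-405/4) = -1215/4 ≈ -303.75)
-3*(-8)*(-168) - w = -3*(-8)*(-168) - 1*(-1215/4) = 24*(-168) + 1215/4 = -4032 + 1215/4 = -14913/4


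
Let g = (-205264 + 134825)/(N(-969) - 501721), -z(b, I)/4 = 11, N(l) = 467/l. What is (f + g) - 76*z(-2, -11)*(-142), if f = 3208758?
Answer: 1329139942268951/486168116 ≈ 2.7339e+6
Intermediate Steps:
z(b, I) = -44 (z(b, I) = -4*11 = -44)
g = 68255391/486168116 (g = (-205264 + 134825)/(467/(-969) - 501721) = -70439/(467*(-1/969) - 501721) = -70439/(-467/969 - 501721) = -70439/(-486168116/969) = -70439*(-969/486168116) = 68255391/486168116 ≈ 0.14039)
(f + g) - 76*z(-2, -11)*(-142) = (3208758 + 68255391/486168116) - 76*(-44)*(-142) = 1559995899815319/486168116 + 3344*(-142) = 1559995899815319/486168116 - 474848 = 1329139942268951/486168116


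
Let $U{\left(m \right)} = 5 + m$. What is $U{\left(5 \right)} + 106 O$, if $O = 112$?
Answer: $11882$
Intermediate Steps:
$U{\left(5 \right)} + 106 O = \left(5 + 5\right) + 106 \cdot 112 = 10 + 11872 = 11882$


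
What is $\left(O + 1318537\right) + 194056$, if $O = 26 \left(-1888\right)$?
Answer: $1463505$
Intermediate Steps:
$O = -49088$
$\left(O + 1318537\right) + 194056 = \left(-49088 + 1318537\right) + 194056 = 1269449 + 194056 = 1463505$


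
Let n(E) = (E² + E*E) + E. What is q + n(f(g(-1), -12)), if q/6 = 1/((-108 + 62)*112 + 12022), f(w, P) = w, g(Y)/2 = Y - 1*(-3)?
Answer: 41221/1145 ≈ 36.001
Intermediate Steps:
g(Y) = 6 + 2*Y (g(Y) = 2*(Y - 1*(-3)) = 2*(Y + 3) = 2*(3 + Y) = 6 + 2*Y)
n(E) = E + 2*E² (n(E) = (E² + E²) + E = 2*E² + E = E + 2*E²)
q = 1/1145 (q = 6/((-108 + 62)*112 + 12022) = 6/(-46*112 + 12022) = 6/(-5152 + 12022) = 6/6870 = 6*(1/6870) = 1/1145 ≈ 0.00087336)
q + n(f(g(-1), -12)) = 1/1145 + (6 + 2*(-1))*(1 + 2*(6 + 2*(-1))) = 1/1145 + (6 - 2)*(1 + 2*(6 - 2)) = 1/1145 + 4*(1 + 2*4) = 1/1145 + 4*(1 + 8) = 1/1145 + 4*9 = 1/1145 + 36 = 41221/1145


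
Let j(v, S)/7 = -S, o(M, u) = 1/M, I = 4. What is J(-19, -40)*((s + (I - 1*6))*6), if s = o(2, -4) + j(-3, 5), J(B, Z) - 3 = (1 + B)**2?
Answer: -71613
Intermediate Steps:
J(B, Z) = 3 + (1 + B)**2
j(v, S) = -7*S (j(v, S) = 7*(-S) = -7*S)
s = -69/2 (s = 1/2 - 7*5 = 1/2 - 35 = -69/2 ≈ -34.500)
J(-19, -40)*((s + (I - 1*6))*6) = (3 + (1 - 19)**2)*((-69/2 + (4 - 1*6))*6) = (3 + (-18)**2)*((-69/2 + (4 - 6))*6) = (3 + 324)*((-69/2 - 2)*6) = 327*(-73/2*6) = 327*(-219) = -71613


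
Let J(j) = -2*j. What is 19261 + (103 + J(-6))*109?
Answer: 31796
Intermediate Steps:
19261 + (103 + J(-6))*109 = 19261 + (103 - 2*(-6))*109 = 19261 + (103 + 12)*109 = 19261 + 115*109 = 19261 + 12535 = 31796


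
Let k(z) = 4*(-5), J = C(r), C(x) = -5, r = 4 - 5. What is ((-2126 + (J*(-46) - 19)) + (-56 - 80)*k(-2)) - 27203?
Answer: -26398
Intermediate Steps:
r = -1
J = -5
k(z) = -20
((-2126 + (J*(-46) - 19)) + (-56 - 80)*k(-2)) - 27203 = ((-2126 + (-5*(-46) - 19)) + (-56 - 80)*(-20)) - 27203 = ((-2126 + (230 - 19)) - 136*(-20)) - 27203 = ((-2126 + 211) + 2720) - 27203 = (-1915 + 2720) - 27203 = 805 - 27203 = -26398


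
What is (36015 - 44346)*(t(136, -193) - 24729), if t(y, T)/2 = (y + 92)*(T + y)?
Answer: 422556651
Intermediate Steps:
t(y, T) = 2*(92 + y)*(T + y) (t(y, T) = 2*((y + 92)*(T + y)) = 2*((92 + y)*(T + y)) = 2*(92 + y)*(T + y))
(36015 - 44346)*(t(136, -193) - 24729) = (36015 - 44346)*((2*136² + 184*(-193) + 184*136 + 2*(-193)*136) - 24729) = -8331*((2*18496 - 35512 + 25024 - 52496) - 24729) = -8331*((36992 - 35512 + 25024 - 52496) - 24729) = -8331*(-25992 - 24729) = -8331*(-50721) = 422556651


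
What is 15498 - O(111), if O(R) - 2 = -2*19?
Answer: 15534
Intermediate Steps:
O(R) = -36 (O(R) = 2 - 2*19 = 2 - 38 = -36)
15498 - O(111) = 15498 - 1*(-36) = 15498 + 36 = 15534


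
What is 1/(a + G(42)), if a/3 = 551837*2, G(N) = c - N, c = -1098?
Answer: 1/3309882 ≈ 3.0213e-7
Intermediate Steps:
G(N) = -1098 - N
a = 3311022 (a = 3*(551837*2) = 3*1103674 = 3311022)
1/(a + G(42)) = 1/(3311022 + (-1098 - 1*42)) = 1/(3311022 + (-1098 - 42)) = 1/(3311022 - 1140) = 1/3309882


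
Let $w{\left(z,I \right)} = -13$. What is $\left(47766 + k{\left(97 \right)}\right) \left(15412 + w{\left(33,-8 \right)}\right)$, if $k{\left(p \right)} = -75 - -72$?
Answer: $735502437$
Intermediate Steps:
$k{\left(p \right)} = -3$ ($k{\left(p \right)} = -75 + 72 = -3$)
$\left(47766 + k{\left(97 \right)}\right) \left(15412 + w{\left(33,-8 \right)}\right) = \left(47766 - 3\right) \left(15412 - 13\right) = 47763 \cdot 15399 = 735502437$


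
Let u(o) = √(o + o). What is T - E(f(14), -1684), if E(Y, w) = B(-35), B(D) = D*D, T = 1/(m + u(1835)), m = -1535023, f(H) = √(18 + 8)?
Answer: -2886462119937298/2356295606859 - √3670/2356295606859 ≈ -1225.0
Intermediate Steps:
f(H) = √26
u(o) = √2*√o (u(o) = √(2*o) = √2*√o)
T = 1/(-1535023 + √3670) (T = 1/(-1535023 + √2*√1835) = 1/(-1535023 + √3670) ≈ -6.5148e-7)
B(D) = D²
E(Y, w) = 1225 (E(Y, w) = (-35)² = 1225)
T - E(f(14), -1684) = (-1535023/2356295606859 - √3670/2356295606859) - 1*1225 = (-1535023/2356295606859 - √3670/2356295606859) - 1225 = -2886462119937298/2356295606859 - √3670/2356295606859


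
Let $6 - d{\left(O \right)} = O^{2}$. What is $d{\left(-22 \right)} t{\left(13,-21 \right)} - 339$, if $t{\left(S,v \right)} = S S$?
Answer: $-81121$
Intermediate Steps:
$d{\left(O \right)} = 6 - O^{2}$
$t{\left(S,v \right)} = S^{2}$
$d{\left(-22 \right)} t{\left(13,-21 \right)} - 339 = \left(6 - \left(-22\right)^{2}\right) 13^{2} - 339 = \left(6 - 484\right) 169 - 339 = \left(-478\right) 169 - 339 = -80782 - 339 = -81121$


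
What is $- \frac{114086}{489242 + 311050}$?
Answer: $- \frac{57043}{400146} \approx -0.14256$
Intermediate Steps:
$- \frac{114086}{489242 + 311050} = - \frac{114086}{800292} = \left(-114086\right) \frac{1}{800292} = - \frac{57043}{400146}$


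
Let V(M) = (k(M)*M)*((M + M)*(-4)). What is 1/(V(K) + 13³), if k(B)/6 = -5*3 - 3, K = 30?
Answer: 1/779797 ≈ 1.2824e-6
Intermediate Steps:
k(B) = -108 (k(B) = 6*(-5*3 - 3) = 6*(-15 - 3) = 6*(-18) = -108)
V(M) = 864*M² (V(M) = (-108*M)*((M + M)*(-4)) = (-108*M)*((2*M)*(-4)) = (-108*M)*(-8*M) = 864*M²)
1/(V(K) + 13³) = 1/(864*30² + 13³) = 1/(864*900 + 2197) = 1/(777600 + 2197) = 1/779797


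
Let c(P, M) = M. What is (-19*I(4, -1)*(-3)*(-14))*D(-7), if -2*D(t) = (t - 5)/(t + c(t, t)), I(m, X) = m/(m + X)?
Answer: 456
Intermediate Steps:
I(m, X) = m/(X + m)
D(t) = -(-5 + t)/(4*t) (D(t) = -(t - 5)/(2*(t + t)) = -(-5 + t)/(2*(2*t)) = -(-5 + t)*1/(2*t)/2 = -(-5 + t)/(4*t))
(-19*I(4, -1)*(-3)*(-14))*D(-7) = (-19*4/(-1 + 4)*(-3)*(-14))*((¼)*(5 - 1*(-7))/(-7)) = (-19*4/3*(-3)*(-14))*((¼)*(-⅐)*(5 + 7)) = (-19*4*(⅓)*(-3)*(-14))*((¼)*(-⅐)*12) = (-76*(-3)/3*(-14))*(-3/7) = (-19*(-4)*(-14))*(-3/7) = (76*(-14))*(-3/7) = -1064*(-3/7) = 456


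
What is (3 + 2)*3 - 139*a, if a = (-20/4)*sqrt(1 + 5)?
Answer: 15 + 695*sqrt(6) ≈ 1717.4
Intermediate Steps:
a = -5*sqrt(6) (a = (-20/4)*sqrt(6) = (-4*5/4)*sqrt(6) = -5*sqrt(6) ≈ -12.247)
(3 + 2)*3 - 139*a = (3 + 2)*3 - (-695)*sqrt(6) = 5*3 + 695*sqrt(6) = 15 + 695*sqrt(6)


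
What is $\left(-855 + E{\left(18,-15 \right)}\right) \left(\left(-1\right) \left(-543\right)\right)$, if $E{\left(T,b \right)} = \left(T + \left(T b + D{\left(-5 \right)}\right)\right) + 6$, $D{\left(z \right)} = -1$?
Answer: $-598386$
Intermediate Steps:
$E{\left(T,b \right)} = 5 + T + T b$ ($E{\left(T,b \right)} = \left(T + \left(T b - 1\right)\right) + 6 = \left(T + \left(-1 + T b\right)\right) + 6 = \left(-1 + T + T b\right) + 6 = 5 + T + T b$)
$\left(-855 + E{\left(18,-15 \right)}\right) \left(\left(-1\right) \left(-543\right)\right) = \left(-855 + \left(5 + 18 + 18 \left(-15\right)\right)\right) \left(\left(-1\right) \left(-543\right)\right) = \left(-855 + \left(5 + 18 - 270\right)\right) 543 = \left(-855 - 247\right) 543 = \left(-1102\right) 543 = -598386$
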